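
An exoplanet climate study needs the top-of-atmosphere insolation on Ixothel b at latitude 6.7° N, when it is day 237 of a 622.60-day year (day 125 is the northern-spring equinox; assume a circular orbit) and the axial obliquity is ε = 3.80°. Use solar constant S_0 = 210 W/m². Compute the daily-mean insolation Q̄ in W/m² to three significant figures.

Q̄ ≈ 67.0 W/m²

Solar longitude: L_s = 360° × (237 − 125)/622.60 = 64.761°.
sin δ = sin 3.80° × sin 64.761° = 0.05995, so δ = +3.437°.
cos h₀ = −tan(+6.7°) tan(+3.437°) = -0.0071, h₀ = 1.5779 rad.
Bracket: h₀ sin ϕ sin δ + cos ϕ cos δ sin h₀ = 1.5779×0.11667×0.05995 + 0.99317×0.99820×0.99998 = 0.011036 + 0.991362 = 1.002398.
Q̄ = (S_0/π) × [bracket] = (210/π) × 1.002398 = 67.01 W/m².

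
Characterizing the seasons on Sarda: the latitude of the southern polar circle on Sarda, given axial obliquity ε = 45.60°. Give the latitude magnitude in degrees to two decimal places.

44.40°

The polar circle is the lowest latitude that experiences at least one full rotation of continuous darkness at the northern-summer solstice; it lies at |ϕ| = 90° − ε = 90° − 45.60° = 44.40°.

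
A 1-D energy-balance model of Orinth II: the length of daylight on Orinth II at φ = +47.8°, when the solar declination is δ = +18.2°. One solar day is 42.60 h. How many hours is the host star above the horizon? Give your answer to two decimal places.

cos H₀ = −tan φ · tan δ = −tan(+47.8°) × tan(+18.200°) = -0.3626, so H₀ = 1.9418 rad = 111.26°.
Daylight = 2H₀/(2π) × 42.60 h = (1.9418/π) × 42.60 = 26.33 h.

26.33 h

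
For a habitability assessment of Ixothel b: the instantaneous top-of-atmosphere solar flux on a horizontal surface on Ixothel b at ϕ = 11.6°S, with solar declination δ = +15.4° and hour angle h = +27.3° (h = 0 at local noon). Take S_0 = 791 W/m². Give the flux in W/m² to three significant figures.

622 W/m²

cos θ_z = sin ϕ sin δ + cos ϕ cos δ cos h = -0.053397 + 0.839214 = 0.785817.
Flux = S_0 · cos θ_z = 791 × 0.785817 = 621.6 W/m².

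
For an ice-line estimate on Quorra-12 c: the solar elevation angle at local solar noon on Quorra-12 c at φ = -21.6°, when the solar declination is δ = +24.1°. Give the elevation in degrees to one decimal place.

44.3°

At local noon the hour angle is zero, so the zenith angle equals |φ − δ| = |-21.6° − (+24.100°)| = 45.700°.
Elevation = 90° − 45.700° = 44.3°.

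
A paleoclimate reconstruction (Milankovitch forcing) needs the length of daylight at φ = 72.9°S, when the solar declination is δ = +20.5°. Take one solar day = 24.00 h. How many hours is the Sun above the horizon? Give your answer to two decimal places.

cos H₀ = −tan φ · tan δ = 1.2153 ≥ 1, so the Sun never rises (polar night) and H₀ = 0.
Daylight = 2H₀/(2π) × 24.00 h = (0.0000/π) × 24.00 = 0.00 h.

0.00 h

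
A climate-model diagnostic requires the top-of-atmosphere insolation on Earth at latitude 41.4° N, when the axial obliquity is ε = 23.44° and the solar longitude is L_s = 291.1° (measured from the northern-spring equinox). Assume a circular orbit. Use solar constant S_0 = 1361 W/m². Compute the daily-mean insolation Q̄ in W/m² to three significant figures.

Q̄ ≈ 154 W/m²

Solar declination: sin δ = sin ε · sin L_s = sin 23.44° × sin 291.1° = -0.37112, so δ = -21.785°.
cos h₀ = −tan(+41.4°) tan(-21.785°) = 0.3523, h₀ = 1.2107 rad.
Bracket: h₀ sin ϕ sin δ + cos ϕ cos δ sin h₀ = 1.2107×0.66131×-0.37112 + 0.75011×0.92859×0.93587 = -0.297136 + 0.651875 = 0.354739.
Q̄ = (S_0/π) × [bracket] = (1361/π) × 0.354739 = 153.7 W/m².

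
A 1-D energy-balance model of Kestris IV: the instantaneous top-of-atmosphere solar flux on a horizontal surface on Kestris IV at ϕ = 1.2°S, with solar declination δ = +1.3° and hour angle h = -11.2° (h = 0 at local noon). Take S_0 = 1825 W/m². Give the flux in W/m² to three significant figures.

cos θ_z = sin ϕ sin δ + cos ϕ cos δ cos h = -0.000475 + 0.980488 = 0.980013.
Flux = S_0 · cos θ_z = 1825 × 0.980013 = 1789 W/m².

1.79e+03 W/m²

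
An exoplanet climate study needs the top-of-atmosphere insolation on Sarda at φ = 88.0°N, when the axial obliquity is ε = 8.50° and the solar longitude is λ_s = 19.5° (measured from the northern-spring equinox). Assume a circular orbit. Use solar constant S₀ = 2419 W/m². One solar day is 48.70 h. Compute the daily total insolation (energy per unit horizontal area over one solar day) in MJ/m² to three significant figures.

Solar declination: sin δ = sin ε · sin λ_s = sin 8.50° × sin 19.5° = 0.04934, so δ = +2.828°.
cos H₀ = −tan(+88.0°) tan(+2.828°) = -1.4146 ≤ −1 ⇒ polar day, H₀ = π.
Bracket: H₀ sin φ sin δ + cos φ cos δ sin H₀ = 3.1416×0.99939×0.04934 + 0.03490×0.99878×0.00000 = 0.154912 + 0.000000 = 0.154912.
Q̄ = (S₀/π) × [bracket] = (2419/π) × 0.154912 = 119.28 W/m².
Daily total = Q̄ × 48.70 h × 3600 s/h = 119.28 × 48.70 × 3600 / 10⁶ = 20.91 MJ/m².

20.9 MJ/m²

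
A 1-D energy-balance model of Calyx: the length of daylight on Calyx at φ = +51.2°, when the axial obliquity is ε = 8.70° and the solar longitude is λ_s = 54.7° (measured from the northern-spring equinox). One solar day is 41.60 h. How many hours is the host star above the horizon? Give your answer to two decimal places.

22.86 h

Solar declination: sin δ = sin ε · sin λ_s = sin 8.70° × sin 54.7° = 0.12345, so δ = +7.091°.
cos H₀ = −tan φ · tan δ = −tan(+51.2°) × tan(+7.091°) = -0.1547, so H₀ = 1.7261 rad = 98.90°.
Daylight = 2H₀/(2π) × 41.60 h = (1.7261/π) × 41.60 = 22.86 h.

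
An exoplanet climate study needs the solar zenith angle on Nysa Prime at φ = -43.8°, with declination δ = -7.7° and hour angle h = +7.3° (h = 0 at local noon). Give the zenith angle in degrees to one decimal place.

cos θ_z = sin φ sin δ + cos φ cos δ cos h = 0.092738 + 0.709455 = 0.802193.
θ_z = arccos(0.802193) = 36.7°.

θ_z = 36.7°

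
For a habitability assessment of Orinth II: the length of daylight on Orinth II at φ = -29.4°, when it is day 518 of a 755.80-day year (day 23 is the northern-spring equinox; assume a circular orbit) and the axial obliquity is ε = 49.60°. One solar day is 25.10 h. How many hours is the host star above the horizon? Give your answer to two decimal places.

16.34 h

Solar longitude: λ_s = 360° × (518 − 23)/755.80 = 235.777°.
sin δ = sin 49.60° × sin 235.777° = -0.62968, so δ = -39.026°.
cos H₀ = −tan φ · tan δ = −tan(-29.4°) × tan(-39.026°) = -0.4567, so H₀ = 2.0451 rad = 117.18°.
Daylight = 2H₀/(2π) × 25.10 h = (2.0451/π) × 25.10 = 16.34 h.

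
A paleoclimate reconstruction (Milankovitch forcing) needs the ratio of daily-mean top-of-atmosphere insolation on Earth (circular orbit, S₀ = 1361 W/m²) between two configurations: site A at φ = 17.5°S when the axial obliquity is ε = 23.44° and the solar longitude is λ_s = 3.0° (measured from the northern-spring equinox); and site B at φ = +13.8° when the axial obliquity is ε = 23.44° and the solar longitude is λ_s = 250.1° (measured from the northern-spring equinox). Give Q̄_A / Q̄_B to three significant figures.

Q̄_A / Q̄_B ≈ 1.23

— Configuration A (φ=-17.5°):
Solar declination: sin δ = sin ε · sin λ_s = sin 23.44° × sin 3.0° = 0.02082, so δ = +1.193°.
cos H₀ = −tan(-17.5°) tan(+1.193°) = 0.0066, H₀ = 1.5642 rad.
Bracket: H₀ sin φ sin δ + cos φ cos δ sin H₀ = 1.5642×-0.30071×0.02082 + 0.95372×0.99978×0.99998 = -0.009793 + 0.953491 = 0.943698.
Q̄ = (S₀/π) × [bracket] = (1361/π) × 0.943698 = 408.83 W/m².
— Configuration B (φ=+13.8°):
Solar declination: sin δ = sin ε · sin λ_s = sin 23.44° × sin 250.1° = -0.37404, so δ = -21.965°.
cos H₀ = −tan(+13.8°) tan(-21.965°) = 0.0991, H₀ = 1.4716 rad.
Bracket: H₀ sin φ sin δ + cos φ cos δ sin H₀ = 1.4716×0.23853×-0.37404 + 0.97113×0.92741×0.99508 = -0.131296 + 0.896205 = 0.764909.
Q̄ = (S₀/π) × [bracket] = (1361/π) × 0.764909 = 331.37 W/m².
Ratio Q̄_A / Q̄_B = 408.83 / 331.37 = 1.234.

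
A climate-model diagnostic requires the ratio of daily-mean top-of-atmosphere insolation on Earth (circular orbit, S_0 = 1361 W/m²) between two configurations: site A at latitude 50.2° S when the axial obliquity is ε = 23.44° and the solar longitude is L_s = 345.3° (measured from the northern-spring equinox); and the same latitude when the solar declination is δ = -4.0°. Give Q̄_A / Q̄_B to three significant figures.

— Configuration A (ϕ=-50.2°):
Solar declination: sin δ = sin ε · sin L_s = sin 23.44° × sin 345.3° = -0.10094, so δ = -5.793°.
cos h₀ = −tan(-50.2°) tan(-5.793°) = -0.1218, h₀ = 1.6929 rad.
Bracket: h₀ sin ϕ sin δ + cos ϕ cos δ sin h₀ = 1.6929×-0.76828×-0.10094 + 0.64011×0.99489×0.99256 = 0.131285 + 0.632101 = 0.763386.
Q̄ = (S_0/π) × [bracket] = (1361/π) × 0.763386 = 330.71 W/m².
— Configuration B (ϕ=-50.2°):
cos h₀ = −tan(-50.2°) tan(-4.000°) = -0.0839, h₀ = 1.6548 rad.
Bracket: h₀ sin ϕ sin δ + cos ϕ cos δ sin h₀ = 1.6548×-0.76828×-0.06976 + 0.64011×0.99756×0.99647 = 0.088689 + 0.636294 = 0.724983.
Q̄ = (S_0/π) × [bracket] = (1361/π) × 0.724983 = 314.08 W/m².
Ratio Q̄_A / Q̄_B = 330.71 / 314.08 = 1.053.

Q̄_A / Q̄_B ≈ 1.05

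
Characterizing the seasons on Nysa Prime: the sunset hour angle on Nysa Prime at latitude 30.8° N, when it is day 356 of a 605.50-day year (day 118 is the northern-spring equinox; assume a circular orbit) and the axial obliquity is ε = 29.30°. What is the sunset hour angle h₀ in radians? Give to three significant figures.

h₀ = 1.76 rad

Solar longitude: L_s = 360° × (356 − 118)/605.50 = 141.503°.
sin δ = sin 29.30° × sin 141.503° = 0.30463, so δ = +17.736°.
cos h₀ = −tan ϕ · tan δ = −tan(+30.8°) × tan(+17.736°) = -0.1907, so h₀ = 1.7626 rad = 100.99°.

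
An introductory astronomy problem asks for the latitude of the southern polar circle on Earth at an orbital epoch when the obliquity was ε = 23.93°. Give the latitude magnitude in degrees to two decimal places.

66.07°

The polar circle is the lowest latitude that experiences at least one full rotation of continuous darkness at the northern-summer solstice; it lies at |ϕ| = 90° − ε = 90° − 23.93° = 66.07°.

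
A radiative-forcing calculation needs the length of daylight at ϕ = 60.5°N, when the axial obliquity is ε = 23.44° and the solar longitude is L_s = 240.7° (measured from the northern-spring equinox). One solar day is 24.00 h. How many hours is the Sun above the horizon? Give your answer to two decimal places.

Solar declination: sin δ = sin ε · sin L_s = sin 23.44° × sin 240.7° = -0.34690, so δ = -20.298°.
cos h₀ = −tan ϕ · tan δ = −tan(+60.5°) × tan(-20.298°) = 0.6537, so h₀ = 0.8583 rad = 49.18°.
Daylight = 2h₀/(2π) × 24.00 h = (0.8583/π) × 24.00 = 6.56 h.

6.56 h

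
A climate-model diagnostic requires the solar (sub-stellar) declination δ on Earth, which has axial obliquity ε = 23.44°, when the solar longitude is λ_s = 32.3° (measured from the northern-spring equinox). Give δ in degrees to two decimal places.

sin δ = sin ε · sin λ_s = sin 23.44° × sin 32.3° = 0.212559.
δ = arcsin(0.212559) = +12.27°.

δ = +12.27°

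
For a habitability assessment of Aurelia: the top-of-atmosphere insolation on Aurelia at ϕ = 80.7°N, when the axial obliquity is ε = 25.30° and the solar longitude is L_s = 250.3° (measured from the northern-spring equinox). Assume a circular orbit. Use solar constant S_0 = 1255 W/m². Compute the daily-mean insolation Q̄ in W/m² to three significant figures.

Q̄ ≈ 0.00 W/m²

Solar declination: sin δ = sin ε · sin L_s = sin 25.30° × sin 250.3° = -0.40234, so δ = -23.725°.
cos h₀ = −tan(+80.7°) tan(-23.725°) = 2.6838 ≥ 1 ⇒ polar night, h₀ = 0 and Q̄ = 0.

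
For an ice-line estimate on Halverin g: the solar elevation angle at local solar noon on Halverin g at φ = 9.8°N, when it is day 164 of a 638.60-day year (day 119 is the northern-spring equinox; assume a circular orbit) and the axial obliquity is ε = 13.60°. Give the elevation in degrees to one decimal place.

86.0°

Solar longitude: λ_s = 360° × (164 − 119)/638.60 = 25.368°.
sin δ = sin 13.60° × sin 25.368° = 0.10074, so δ = +5.782°.
At local noon the hour angle is zero, so the zenith angle equals |φ − δ| = |+9.8° − (+5.782°)| = 4.018°.
Elevation = 90° − 4.018° = 86.0°.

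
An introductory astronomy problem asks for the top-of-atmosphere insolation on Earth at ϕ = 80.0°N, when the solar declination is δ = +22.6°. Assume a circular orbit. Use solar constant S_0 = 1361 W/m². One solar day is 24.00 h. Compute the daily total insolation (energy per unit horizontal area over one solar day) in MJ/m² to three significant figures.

cos h₀ = −tan(+80.0°) tan(+22.600°) = -2.3607 ≤ −1 ⇒ polar day, h₀ = π.
Bracket: h₀ sin ϕ sin δ + cos ϕ cos δ sin h₀ = 3.1416×0.98481×0.38430 + 0.17365×0.92321×0.00000 = 1.188978 + 0.000000 = 1.188978.
Q̄ = (S_0/π) × [bracket] = (1361/π) × 1.188978 = 515.09 W/m².
Daily total = Q̄ × 24.00 h × 3600 s/h = 515.09 × 24.00 × 3600 / 10⁶ = 44.50 MJ/m².

44.5 MJ/m²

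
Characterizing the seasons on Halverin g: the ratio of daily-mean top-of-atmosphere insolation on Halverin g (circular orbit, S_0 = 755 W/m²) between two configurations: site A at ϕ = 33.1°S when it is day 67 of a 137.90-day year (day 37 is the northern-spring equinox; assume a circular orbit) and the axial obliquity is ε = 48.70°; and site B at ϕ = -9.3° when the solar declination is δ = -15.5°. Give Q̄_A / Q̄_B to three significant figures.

Q̄_A / Q̄_B ≈ 0.0840

— Configuration A (ϕ=-33.1°):
Solar longitude: L_s = 360° × (67 − 37)/137.90 = 78.318°.
sin δ = sin 48.70° × sin 78.318° = 0.73570, so δ = +47.367°.
cos h₀ = −tan(-33.1°) tan(+47.367°) = 0.7081, h₀ = 0.7840 rad.
Bracket: h₀ sin ϕ sin δ + cos ϕ cos δ sin h₀ = 0.7840×-0.54610×0.73570 + 0.83772×0.67731×0.70612 = -0.314984 + 0.400650 = 0.085666.
Q̄ = (S_0/π) × [bracket] = (755/π) × 0.085666 = 20.588 W/m².
— Configuration B (ϕ=-9.3°):
cos h₀ = −tan(-9.3°) tan(-15.500°) = -0.0454, h₀ = 1.6162 rad.
Bracket: h₀ sin ϕ sin δ + cos ϕ cos δ sin h₀ = 1.6162×-0.16160×-0.26724 + 0.98686×0.96363×0.99897 = 0.069797 + 0.949988 = 1.019785.
Q̄ = (S_0/π) × [bracket] = (755/π) × 1.019785 = 245.08 W/m².
Ratio Q̄_A / Q̄_B = 20.588 / 245.08 = 0.08401.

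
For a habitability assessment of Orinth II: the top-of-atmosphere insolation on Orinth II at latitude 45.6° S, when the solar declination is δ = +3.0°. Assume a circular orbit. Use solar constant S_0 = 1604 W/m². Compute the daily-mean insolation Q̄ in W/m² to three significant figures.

Q̄ ≈ 327 W/m²

cos h₀ = −tan(-45.6°) tan(+3.000°) = 0.0535, h₀ = 1.5173 rad.
Bracket: h₀ sin ϕ sin δ + cos ϕ cos δ sin h₀ = 1.5173×-0.71447×0.05234 + 0.69966×0.99863×0.99857 = -0.056740 + 0.697702 = 0.640962.
Q̄ = (S_0/π) × [bracket] = (1604/π) × 0.640962 = 327.3 W/m².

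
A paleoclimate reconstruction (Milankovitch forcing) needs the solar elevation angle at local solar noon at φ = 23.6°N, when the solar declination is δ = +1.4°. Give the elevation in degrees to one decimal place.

At local noon the hour angle is zero, so the zenith angle equals |φ − δ| = |+23.6° − (+1.400°)| = 22.200°.
Elevation = 90° − 22.200° = 67.8°.

67.8°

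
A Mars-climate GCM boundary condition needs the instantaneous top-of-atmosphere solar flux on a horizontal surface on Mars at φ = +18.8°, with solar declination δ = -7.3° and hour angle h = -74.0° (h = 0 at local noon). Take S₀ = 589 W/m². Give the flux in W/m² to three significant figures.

128 W/m²

cos θ_z = sin φ sin δ + cos φ cos δ cos h = -0.040949 + 0.258817 = 0.217868.
Flux = S₀ · cos θ_z = 589 × 0.217868 = 128.3 W/m².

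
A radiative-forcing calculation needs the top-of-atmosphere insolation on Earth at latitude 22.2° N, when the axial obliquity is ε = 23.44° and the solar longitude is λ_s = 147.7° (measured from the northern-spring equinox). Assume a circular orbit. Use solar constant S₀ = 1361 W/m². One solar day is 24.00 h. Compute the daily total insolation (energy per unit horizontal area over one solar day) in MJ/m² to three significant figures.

Solar declination: sin δ = sin ε · sin λ_s = sin 23.44° × sin 147.7° = 0.21256, so δ = +12.272°.
cos H₀ = −tan(+22.2°) tan(+12.272°) = -0.0888, H₀ = 1.6597 rad.
Bracket: H₀ sin φ sin δ + cos φ cos δ sin H₀ = 1.6597×0.37784×0.21256 + 0.92587×0.97715×0.99605 = 0.133297 + 0.901140 = 1.034437.
Q̄ = (S₀/π) × [bracket] = (1361/π) × 1.034437 = 448.14 W/m².
Daily total = Q̄ × 24.00 h × 3600 s/h = 448.14 × 24.00 × 3600 / 10⁶ = 38.72 MJ/m².

38.7 MJ/m²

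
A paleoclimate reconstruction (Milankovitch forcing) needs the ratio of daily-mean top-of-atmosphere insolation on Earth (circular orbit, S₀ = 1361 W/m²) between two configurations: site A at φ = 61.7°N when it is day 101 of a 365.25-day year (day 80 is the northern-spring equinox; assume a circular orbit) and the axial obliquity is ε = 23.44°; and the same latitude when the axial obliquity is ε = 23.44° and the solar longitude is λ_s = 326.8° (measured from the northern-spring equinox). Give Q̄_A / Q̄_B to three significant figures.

Q̄_A / Q̄_B ≈ 3.37

— Configuration A (φ=+61.7°):
Solar longitude: λ_s = 360° × (101 − 80)/365.25 = 20.698°.
sin δ = sin 23.44° × sin 20.698° = 0.14060, so δ = +8.082°.
cos H₀ = −tan(+61.7°) tan(+8.082°) = -0.2637, H₀ = 1.8377 rad.
Bracket: H₀ sin φ sin δ + cos φ cos δ sin H₀ = 1.8377×0.88048×0.14060 + 0.47409×0.99007×0.96460 = 0.227499 + 0.452766 = 0.680265.
Q̄ = (S₀/π) × [bracket] = (1361/π) × 0.680265 = 294.70 W/m².
— Configuration B (φ=+61.7°):
Solar declination: sin δ = sin ε · sin λ_s = sin 23.44° × sin 326.8° = -0.21781, so δ = -12.581°.
cos H₀ = −tan(+61.7°) tan(-12.581°) = 0.4145, H₀ = 1.1434 rad.
Bracket: H₀ sin φ sin δ + cos φ cos δ sin H₀ = 1.1434×0.88048×-0.21781 + 0.47409×0.97599×0.91006 = -0.219278 + 0.421091 = 0.201813.
Q̄ = (S₀/π) × [bracket] = (1361/π) × 0.201813 = 87.429 W/m².
Ratio Q̄_A / Q̄_B = 294.70 / 87.429 = 3.371.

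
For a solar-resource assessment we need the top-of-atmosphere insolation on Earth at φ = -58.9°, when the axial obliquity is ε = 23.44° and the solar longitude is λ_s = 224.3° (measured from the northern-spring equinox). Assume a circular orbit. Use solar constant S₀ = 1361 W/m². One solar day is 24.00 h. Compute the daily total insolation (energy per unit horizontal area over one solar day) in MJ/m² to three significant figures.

Solar declination: sin δ = sin ε · sin λ_s = sin 23.44° × sin 224.3° = -0.27782, so δ = -16.130°.
cos H₀ = −tan(-58.9°) tan(-16.130°) = -0.4794, H₀ = 2.0708 rad.
Bracket: H₀ sin φ sin δ + cos φ cos δ sin H₀ = 2.0708×-0.85627×-0.27782 + 0.51653×0.96063×0.87758 = 0.492620 + 0.435450 = 0.928070.
Q̄ = (S₀/π) × [bracket] = (1361/π) × 0.928070 = 402.06 W/m².
Daily total = Q̄ × 24.00 h × 3600 s/h = 402.06 × 24.00 × 3600 / 10⁶ = 34.74 MJ/m².

34.7 MJ/m²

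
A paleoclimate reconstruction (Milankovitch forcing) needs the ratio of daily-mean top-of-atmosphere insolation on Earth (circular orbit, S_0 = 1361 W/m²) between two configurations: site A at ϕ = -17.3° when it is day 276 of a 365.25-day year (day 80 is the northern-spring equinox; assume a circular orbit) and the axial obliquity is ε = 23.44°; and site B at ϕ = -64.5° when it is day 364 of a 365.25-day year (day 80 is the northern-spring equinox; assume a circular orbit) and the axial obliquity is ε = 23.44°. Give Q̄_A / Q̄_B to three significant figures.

Q̄_A / Q̄_B ≈ 0.884

— Configuration A (ϕ=-17.3°):
Solar longitude: L_s = 360° × (276 − 80)/365.25 = 193.183°.
sin δ = sin 23.44° × sin 193.183° = -0.09072, so δ = -5.205°.
cos h₀ = −tan(-17.3°) tan(-5.205°) = -0.0284, h₀ = 1.5992 rad.
Bracket: h₀ sin ϕ sin δ + cos ϕ cos δ sin h₀ = 1.5992×-0.29737×-0.09072 + 0.95476×0.99588×0.99960 = 0.043142 + 0.950446 = 0.993588.
Q̄ = (S_0/π) × [bracket] = (1361/π) × 0.993588 = 430.44 W/m².
— Configuration B (ϕ=-64.5°):
Solar longitude: L_s = 360° × (364 − 80)/365.25 = 279.918°.
sin δ = sin 23.44° × sin 279.918° = -0.39184, so δ = -23.069°.
cos h₀ = −tan(-64.5°) tan(-23.069°) = -0.8929, h₀ = 2.6746 rad.
Bracket: h₀ sin ϕ sin δ + cos ϕ cos δ sin h₀ = 2.6746×-0.90259×-0.39184 + 0.43051×0.92003×0.45021 = 0.945928 + 0.178320 = 1.124248.
Q̄ = (S_0/π) × [bracket] = (1361/π) × 1.124248 = 487.05 W/m².
Ratio Q̄_A / Q̄_B = 430.44 / 487.05 = 0.8838.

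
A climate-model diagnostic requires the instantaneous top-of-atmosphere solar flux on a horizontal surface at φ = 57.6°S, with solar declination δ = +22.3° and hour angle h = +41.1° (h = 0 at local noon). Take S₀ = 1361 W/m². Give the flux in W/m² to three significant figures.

72.4 W/m²

cos θ_z = sin φ sin δ + cos φ cos δ cos h = -0.320385 + 0.373581 = 0.053196.
Flux = S₀ · cos θ_z = 1361 × 0.053196 = 72.40 W/m².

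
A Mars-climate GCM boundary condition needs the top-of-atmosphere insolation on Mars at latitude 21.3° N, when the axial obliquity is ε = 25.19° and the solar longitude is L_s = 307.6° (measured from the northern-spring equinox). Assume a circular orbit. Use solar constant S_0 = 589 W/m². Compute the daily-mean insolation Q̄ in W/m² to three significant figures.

Solar declination: sin δ = sin ε · sin L_s = sin 25.19° × sin 307.6° = -0.33722, so δ = -19.707°.
cos h₀ = −tan(+21.3°) tan(-19.707°) = 0.1397, h₀ = 1.4307 rad.
Bracket: h₀ sin ϕ sin δ + cos ϕ cos δ sin h₀ = 1.4307×0.36325×-0.33722 + 0.93169×0.94143×0.99020 = -0.175254 + 0.868525 = 0.693271.
Q̄ = (S_0/π) × [bracket] = (589/π) × 0.693271 = 130.0 W/m².

Q̄ ≈ 130 W/m²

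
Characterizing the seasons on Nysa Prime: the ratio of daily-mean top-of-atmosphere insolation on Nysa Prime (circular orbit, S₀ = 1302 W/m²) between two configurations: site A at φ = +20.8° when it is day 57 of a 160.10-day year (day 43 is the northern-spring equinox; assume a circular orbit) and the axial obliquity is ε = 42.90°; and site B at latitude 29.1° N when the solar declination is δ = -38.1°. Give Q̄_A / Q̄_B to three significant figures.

Q̄_A / Q̄_B ≈ 3.82

— Configuration A (φ=+20.8°):
Solar longitude: λ_s = 360° × (57 − 43)/160.10 = 31.480°.
sin δ = sin 42.90° × sin 31.480° = 0.35548, so δ = +20.823°.
cos H₀ = −tan(+20.8°) tan(+20.823°) = -0.1445, H₀ = 1.7158 rad.
Bracket: H₀ sin φ sin δ + cos φ cos δ sin H₀ = 1.7158×0.35511×0.35548 + 0.93483×0.93469×0.98951 = 0.216593 + 0.864610 = 1.081203.
Q̄ = (S₀/π) × [bracket] = (1302/π) × 1.081203 = 448.09 W/m².
— Configuration B (φ=+29.1°):
cos H₀ = −tan(+29.1°) tan(-38.100°) = 0.4364, H₀ = 1.1192 rad.
Bracket: H₀ sin φ sin δ + cos φ cos δ sin H₀ = 1.1192×0.48634×-0.61704 + 0.87377×0.78694×0.89974 = -0.335862 + 0.618665 = 0.282803.
Q̄ = (S₀/π) × [bracket] = (1302/π) × 0.282803 = 117.20 W/m².
Ratio Q̄_A / Q̄_B = 448.09 / 117.20 = 3.823.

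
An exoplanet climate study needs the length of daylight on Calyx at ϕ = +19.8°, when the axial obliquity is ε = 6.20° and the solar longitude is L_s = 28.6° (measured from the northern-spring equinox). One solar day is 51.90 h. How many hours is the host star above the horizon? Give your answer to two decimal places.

Solar declination: sin δ = sin ε · sin L_s = sin 6.20° × sin 28.6° = 0.05170, so δ = +2.963°.
cos h₀ = −tan ϕ · tan δ = −tan(+19.8°) × tan(+2.963°) = -0.0186, so h₀ = 1.5894 rad = 91.07°.
Daylight = 2h₀/(2π) × 51.90 h = (1.5894/π) × 51.90 = 26.26 h.

26.26 h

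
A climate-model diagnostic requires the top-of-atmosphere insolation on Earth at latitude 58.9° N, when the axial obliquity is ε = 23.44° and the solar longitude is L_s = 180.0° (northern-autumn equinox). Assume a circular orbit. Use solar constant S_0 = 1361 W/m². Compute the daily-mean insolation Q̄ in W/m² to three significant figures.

Q̄ ≈ 224 W/m²

Solar declination: sin δ = sin ε · sin L_s = sin 23.44° × sin 180.0° = 0.00000, so δ = +0.000°.
cos h₀ = −tan(+58.9°) tan(+0.000°) = -0.0000, h₀ = 1.5708 rad.
Bracket: h₀ sin ϕ sin δ + cos ϕ cos δ sin h₀ = 1.5708×0.85627×0.00000 + 0.51653×1.00000×1.00000 = 0.000000 + 0.516530 = 0.516530.
Q̄ = (S_0/π) × [bracket] = (1361/π) × 0.516530 = 223.8 W/m².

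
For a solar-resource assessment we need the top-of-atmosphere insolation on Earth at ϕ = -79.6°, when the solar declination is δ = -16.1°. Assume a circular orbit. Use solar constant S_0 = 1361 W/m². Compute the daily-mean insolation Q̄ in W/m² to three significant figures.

cos h₀ = −tan(-79.6°) tan(-16.100°) = -1.5726 ≤ −1 ⇒ polar day, h₀ = π.
Bracket: h₀ sin ϕ sin δ + cos ϕ cos δ sin h₀ = 3.1416×-0.98357×-0.27731 + 0.18052×0.96078×0.00000 = 0.856883 + 0.000000 = 0.856883.
Q̄ = (S_0/π) × [bracket] = (1361/π) × 0.856883 = 371.2 W/m².

Q̄ ≈ 371 W/m²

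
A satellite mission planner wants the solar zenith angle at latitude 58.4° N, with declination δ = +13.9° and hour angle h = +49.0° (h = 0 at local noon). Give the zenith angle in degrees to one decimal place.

θ_z = 57.4°

cos θ_z = sin φ sin δ + cos φ cos δ cos h = 0.204609 + 0.333699 = 0.538308.
θ_z = arccos(0.538308) = 57.4°.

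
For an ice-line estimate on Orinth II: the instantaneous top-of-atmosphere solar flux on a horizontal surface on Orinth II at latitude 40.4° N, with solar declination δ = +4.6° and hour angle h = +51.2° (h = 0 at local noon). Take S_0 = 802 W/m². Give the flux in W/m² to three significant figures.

423 W/m²

cos θ_z = sin ϕ sin δ + cos ϕ cos δ cos h = 0.051979 + 0.475646 = 0.527625.
Flux = S_0 · cos θ_z = 802 × 0.527625 = 423.2 W/m².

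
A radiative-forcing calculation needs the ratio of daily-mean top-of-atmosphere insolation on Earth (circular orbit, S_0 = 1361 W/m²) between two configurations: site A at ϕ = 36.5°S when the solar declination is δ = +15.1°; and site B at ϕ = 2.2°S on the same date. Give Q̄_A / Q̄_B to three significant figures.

Q̄_A / Q̄_B ≈ 0.578

— Configuration A (ϕ=-36.5°):
cos h₀ = −tan(-36.5°) tan(+15.100°) = 0.1997, h₀ = 1.3698 rad.
Bracket: h₀ sin ϕ sin δ + cos ϕ cos δ sin h₀ = 1.3698×-0.59482×0.26050 + 0.80386×0.96547×0.97987 = -0.212251 + 0.760480 = 0.548229.
Q̄ = (S_0/π) × [bracket] = (1361/π) × 0.548229 = 237.50 W/m².
— Configuration B (ϕ=-2.2°):
cos h₀ = −tan(-2.2°) tan(+15.100°) = 0.0104, h₀ = 1.5604 rad.
Bracket: h₀ sin ϕ sin δ + cos ϕ cos δ sin h₀ = 1.5604×-0.03839×0.26050 + 0.99926×0.96547×0.99995 = -0.015605 + 0.964707 = 0.949102.
Q̄ = (S_0/π) × [bracket] = (1361/π) × 0.949102 = 411.17 W/m².
Ratio Q̄_A / Q̄_B = 237.50 / 411.17 = 0.5776.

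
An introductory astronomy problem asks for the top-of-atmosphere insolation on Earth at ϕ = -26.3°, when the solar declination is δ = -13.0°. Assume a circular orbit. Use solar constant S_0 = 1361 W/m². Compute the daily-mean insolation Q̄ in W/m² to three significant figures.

Q̄ ≈ 449 W/m²

cos h₀ = −tan(-26.3°) tan(-13.000°) = -0.1141, h₀ = 1.6851 rad.
Bracket: h₀ sin ϕ sin δ + cos ϕ cos δ sin h₀ = 1.6851×-0.44307×-0.22495 + 0.89649×0.97437×0.99347 = 0.167952 + 0.867809 = 1.035761.
Q̄ = (S_0/π) × [bracket] = (1361/π) × 1.035761 = 448.7 W/m².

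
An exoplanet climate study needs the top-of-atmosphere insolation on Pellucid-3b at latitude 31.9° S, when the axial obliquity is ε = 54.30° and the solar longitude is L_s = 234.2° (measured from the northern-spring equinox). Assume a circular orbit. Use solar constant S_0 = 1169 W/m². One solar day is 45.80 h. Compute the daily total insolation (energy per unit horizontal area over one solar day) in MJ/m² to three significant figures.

Solar declination: sin δ = sin ε · sin L_s = sin 54.30° × sin 234.2° = -0.65865, so δ = -41.197°.
cos h₀ = −tan(-31.9°) tan(-41.197°) = -0.5449, h₀ = 2.1470 rad.
Bracket: h₀ sin ϕ sin δ + cos ϕ cos δ sin h₀ = 2.1470×-0.52844×-0.65865 + 0.84897×0.75245×0.83853 = 0.747278 + 0.535659 = 1.282937.
Q̄ = (S_0/π) × [bracket] = (1169/π) × 1.282937 = 477.39 W/m².
Daily total = Q̄ × 45.80 h × 3600 s/h = 477.39 × 45.80 × 3600 / 10⁶ = 78.71 MJ/m².

78.7 MJ/m²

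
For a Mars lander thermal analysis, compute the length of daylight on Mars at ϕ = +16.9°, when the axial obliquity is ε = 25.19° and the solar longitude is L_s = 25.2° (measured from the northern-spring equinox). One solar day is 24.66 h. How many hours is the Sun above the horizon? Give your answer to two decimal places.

Solar declination: sin δ = sin ε · sin L_s = sin 25.19° × sin 25.2° = 0.18122, so δ = +10.441°.
cos h₀ = −tan ϕ · tan δ = −tan(+16.9°) × tan(+10.441°) = -0.0560, so h₀ = 1.6268 rad = 93.21°.
Daylight = 2h₀/(2π) × 24.66 h = (1.6268/π) × 24.66 = 12.77 h.

12.77 h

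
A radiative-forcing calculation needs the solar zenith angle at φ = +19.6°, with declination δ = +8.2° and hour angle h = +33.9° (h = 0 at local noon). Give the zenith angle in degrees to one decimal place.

θ_z = 34.7°

cos θ_z = sin φ sin δ + cos φ cos δ cos h = 0.047845 + 0.773925 = 0.821770.
θ_z = arccos(0.821770) = 34.7°.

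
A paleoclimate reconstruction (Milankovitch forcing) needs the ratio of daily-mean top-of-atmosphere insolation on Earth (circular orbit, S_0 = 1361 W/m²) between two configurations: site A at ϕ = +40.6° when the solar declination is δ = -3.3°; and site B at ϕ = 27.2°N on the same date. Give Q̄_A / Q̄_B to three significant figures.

Q̄_A / Q̄_B ≈ 0.827

— Configuration A (ϕ=+40.6°):
cos h₀ = −tan(+40.6°) tan(-3.300°) = 0.0494, h₀ = 1.5214 rad.
Bracket: h₀ sin ϕ sin δ + cos ϕ cos δ sin h₀ = 1.5214×0.65077×-0.05756 + 0.75927×0.99834×0.99878 = -0.056989 + 0.757085 = 0.700096.
Q̄ = (S_0/π) × [bracket] = (1361/π) × 0.700096 = 303.30 W/m².
— Configuration B (ϕ=+27.2°):
cos h₀ = −tan(+27.2°) tan(-3.300°) = 0.0296, h₀ = 1.5412 rad.
Bracket: h₀ sin ϕ sin δ + cos ϕ cos δ sin h₀ = 1.5412×0.45710×-0.05756 + 0.88942×0.99834×0.99956 = -0.040550 + 0.887553 = 0.847003.
Q̄ = (S_0/π) × [bracket] = (1361/π) × 0.847003 = 366.94 W/m².
Ratio Q̄_A / Q̄_B = 303.30 / 366.94 = 0.8266.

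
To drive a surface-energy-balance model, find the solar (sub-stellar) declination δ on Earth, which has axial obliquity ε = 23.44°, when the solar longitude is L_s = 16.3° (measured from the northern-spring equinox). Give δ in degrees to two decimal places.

δ = +6.41°

sin δ = sin ε · sin L_s = sin 23.44° × sin 16.3° = 0.111646.
δ = arcsin(0.111646) = +6.41°.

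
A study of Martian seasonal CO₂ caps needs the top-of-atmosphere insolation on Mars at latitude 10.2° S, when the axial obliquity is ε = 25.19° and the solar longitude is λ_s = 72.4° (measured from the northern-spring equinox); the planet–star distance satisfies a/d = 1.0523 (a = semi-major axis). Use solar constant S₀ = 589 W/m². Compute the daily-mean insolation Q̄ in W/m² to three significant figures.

Solar declination: sin δ = sin ε · sin λ_s = sin 25.19° × sin 72.4° = 0.40570, so δ = +23.935°.
cos H₀ = −tan(-10.2°) tan(+23.935°) = 0.0799, H₀ = 1.4908 rad.
Bracket: H₀ sin φ sin δ + cos φ cos δ sin H₀ = 1.4908×-0.17708×0.40570 + 0.98420×0.91401×0.99681 = -0.107101 + 0.896699 = 0.789598.
Inverse-square distance factor (a/d)² = 1.0523² = 1.107335.
Q̄ = (S₀/π) × 1.107335 × [bracket] = (589/π) × 1.107335 × 0.789598 = 163.9 W/m².

Q̄ ≈ 164 W/m²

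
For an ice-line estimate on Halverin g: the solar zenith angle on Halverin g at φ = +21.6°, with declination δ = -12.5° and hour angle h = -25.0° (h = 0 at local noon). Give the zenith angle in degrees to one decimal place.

cos θ_z = sin φ sin δ + cos φ cos δ cos h = -0.079677 + 0.822689 = 0.743012.
θ_z = arccos(0.743012) = 42.0°.

θ_z = 42.0°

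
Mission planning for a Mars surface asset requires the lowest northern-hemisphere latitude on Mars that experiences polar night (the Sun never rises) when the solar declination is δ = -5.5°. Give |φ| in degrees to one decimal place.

Polar night requires cos H₀ = −tan φ tan δ ≥ 1, i.e. tan φ tan δ ≤ −1.
The boundary is |tan φ| · |tan δ| = 1, so |φ| = 90° − |δ| = 90° − 5.5° = 84.5° in the northern hemisphere.

|φ| = 84.5°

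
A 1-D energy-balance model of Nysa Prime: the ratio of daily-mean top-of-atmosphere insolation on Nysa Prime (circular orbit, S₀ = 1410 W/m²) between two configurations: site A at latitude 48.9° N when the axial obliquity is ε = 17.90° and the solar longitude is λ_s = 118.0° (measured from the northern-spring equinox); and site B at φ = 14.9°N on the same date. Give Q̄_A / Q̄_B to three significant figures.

Q̄_A / Q̄_B ≈ 0.947

— Configuration A (φ=+48.9°):
Solar declination: sin δ = sin ε · sin λ_s = sin 17.90° × sin 118.0° = 0.27138, so δ = +15.746°.
cos H₀ = −tan(+48.9°) tan(+15.746°) = -0.3232, H₀ = 1.8999 rad.
Bracket: H₀ sin φ sin δ + cos φ cos δ sin H₀ = 1.8999×0.75356×0.27138 + 0.65738×0.96247×0.94632 = 0.388532 + 0.598745 = 0.987277.
Q̄ = (S₀/π) × [bracket] = (1410/π) × 0.987277 = 443.11 W/m².
— Configuration B (φ=+14.9°):
cos H₀ = −tan(+14.9°) tan(+15.746°) = -0.0750, H₀ = 1.6459 rad.
Bracket: H₀ sin φ sin δ + cos φ cos δ sin H₀ = 1.6459×0.25713×0.27138 + 0.96638×0.96247×0.99718 = 0.114851 + 0.927489 = 1.042340.
Q̄ = (S₀/π) × [bracket] = (1410/π) × 1.042340 = 467.82 W/m².
Ratio Q̄_A / Q̄_B = 443.11 / 467.82 = 0.9472.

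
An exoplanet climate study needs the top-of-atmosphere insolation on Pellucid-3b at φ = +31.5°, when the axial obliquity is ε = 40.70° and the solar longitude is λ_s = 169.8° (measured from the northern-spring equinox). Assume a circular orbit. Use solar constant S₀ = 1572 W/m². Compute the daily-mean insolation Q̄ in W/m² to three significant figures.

Q̄ ≈ 472 W/m²

Solar declination: sin δ = sin ε · sin λ_s = sin 40.70° × sin 169.8° = 0.11548, so δ = +6.631°.
cos H₀ = −tan(+31.5°) tan(+6.631°) = -0.0712, H₀ = 1.6421 rad.
Bracket: H₀ sin φ sin δ + cos φ cos δ sin H₀ = 1.6421×0.52250×0.11548 + 0.85264×0.99331×0.99746 = 0.099082 + 0.844785 = 0.943867.
Q̄ = (S₀/π) × [bracket] = (1572/π) × 0.943867 = 472.3 W/m².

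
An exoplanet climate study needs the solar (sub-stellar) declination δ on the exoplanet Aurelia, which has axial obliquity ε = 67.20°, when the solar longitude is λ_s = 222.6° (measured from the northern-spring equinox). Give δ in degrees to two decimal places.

δ = -38.61°

sin δ = sin ε · sin λ_s = sin 67.20° × sin 222.6° = -0.623987.
δ = arcsin(-0.623987) = -38.61°.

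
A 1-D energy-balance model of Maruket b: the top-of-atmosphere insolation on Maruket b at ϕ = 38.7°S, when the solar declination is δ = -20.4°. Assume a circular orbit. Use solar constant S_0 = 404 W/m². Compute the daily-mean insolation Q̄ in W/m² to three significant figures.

Q̄ ≈ 142 W/m²

cos h₀ = −tan(-38.7°) tan(-20.400°) = -0.2979, h₀ = 1.8733 rad.
Bracket: h₀ sin ϕ sin δ + cos ϕ cos δ sin h₀ = 1.8733×-0.62524×-0.34857 + 0.78043×0.93728×0.95458 = 0.408267 + 0.698258 = 1.106525.
Q̄ = (S_0/π) × [bracket] = (404/π) × 1.106525 = 142.3 W/m².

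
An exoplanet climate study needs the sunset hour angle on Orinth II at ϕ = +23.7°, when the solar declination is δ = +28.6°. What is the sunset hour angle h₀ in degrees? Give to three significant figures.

cos h₀ = −tan ϕ · tan δ = −tan(+23.7°) × tan(+28.600°) = -0.2393, so h₀ = 1.8125 rad = 103.85°.

h₀ = 104°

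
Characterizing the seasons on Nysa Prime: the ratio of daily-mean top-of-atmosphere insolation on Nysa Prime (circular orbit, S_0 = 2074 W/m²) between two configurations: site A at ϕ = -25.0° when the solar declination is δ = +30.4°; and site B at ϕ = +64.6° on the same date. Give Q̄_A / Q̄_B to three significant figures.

— Configuration A (ϕ=-25.0°):
cos h₀ = −tan(-25.0°) tan(+30.400°) = 0.2736, h₀ = 1.2937 rad.
Bracket: h₀ sin ϕ sin δ + cos ϕ cos δ sin h₀ = 1.2937×-0.42262×0.50603 + 0.90631×0.86251×0.96185 = -0.276669 + 0.751880 = 0.475211.
Q̄ = (S_0/π) × [bracket] = (2074/π) × 0.475211 = 313.72 W/m².
— Configuration B (ϕ=+64.6°):
cos h₀ = −tan(+64.6°) tan(+30.400°) = -1.2356 ≤ −1 ⇒ polar day, h₀ = π.
Bracket: h₀ sin ϕ sin δ + cos ϕ cos δ sin h₀ = 3.1416×0.90334×0.50603 + 0.42894×0.86251×0.00000 = 1.436079 + 0.000000 = 1.436079.
Q̄ = (S_0/π) × [bracket] = (2074/π) × 1.436079 = 948.06 W/m².
Ratio Q̄_A / Q̄_B = 313.72 / 948.06 = 0.3309.

Q̄_A / Q̄_B ≈ 0.331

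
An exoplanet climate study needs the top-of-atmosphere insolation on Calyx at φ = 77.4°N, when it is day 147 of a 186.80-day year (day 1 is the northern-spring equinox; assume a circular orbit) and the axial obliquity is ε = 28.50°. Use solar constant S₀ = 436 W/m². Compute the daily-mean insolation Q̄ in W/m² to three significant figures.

Q̄ ≈ 0.00 W/m²

Solar longitude: λ_s = 360° × (147 − 1)/186.80 = 281.370°.
sin δ = sin 28.50° × sin 281.370° = -0.46779, so δ = -27.891°.
cos H₀ = −tan(+77.4°) tan(-27.891°) = 2.3678 ≥ 1 ⇒ polar night, H₀ = 0 and Q̄ = 0.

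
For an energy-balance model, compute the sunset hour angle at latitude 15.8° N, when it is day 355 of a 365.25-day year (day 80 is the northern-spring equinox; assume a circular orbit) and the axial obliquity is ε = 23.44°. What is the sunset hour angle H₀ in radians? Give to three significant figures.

H₀ = 1.45 rad

Solar longitude: λ_s = 360° × (355 − 80)/365.25 = 271.047°.
sin δ = sin 23.44° × sin 271.047° = -0.39772, so δ = -23.436°.
cos H₀ = −tan φ · tan δ = −tan(+15.8°) × tan(-23.436°) = 0.1227, so H₀ = 1.4478 rad = 82.95°.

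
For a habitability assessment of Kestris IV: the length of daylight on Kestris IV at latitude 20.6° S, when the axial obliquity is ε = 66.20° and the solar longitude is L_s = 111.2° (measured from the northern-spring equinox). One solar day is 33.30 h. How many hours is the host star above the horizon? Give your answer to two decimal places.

Solar declination: sin δ = sin ε · sin L_s = sin 66.20° × sin 111.2° = 0.85304, so δ = +58.544°.
cos h₀ = −tan ϕ · tan δ = −tan(-20.6°) × tan(+58.544°) = 0.6144, so h₀ = 0.9091 rad = 52.09°.
Daylight = 2h₀/(2π) × 33.30 h = (0.9091/π) × 33.30 = 9.64 h.

9.64 h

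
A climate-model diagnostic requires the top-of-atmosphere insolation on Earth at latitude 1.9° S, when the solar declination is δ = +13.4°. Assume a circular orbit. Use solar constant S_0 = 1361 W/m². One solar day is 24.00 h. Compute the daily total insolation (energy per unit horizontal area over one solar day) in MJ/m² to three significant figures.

35.9 MJ/m²

cos h₀ = −tan(-1.9°) tan(+13.400°) = 0.0079, h₀ = 1.5629 rad.
Bracket: h₀ sin ϕ sin δ + cos ϕ cos δ sin h₀ = 1.5629×-0.03316×0.23175 + 0.99945×0.97278×0.99997 = -0.012011 + 0.972216 = 0.960205.
Q̄ = (S_0/π) × [bracket] = (1361/π) × 0.960205 = 415.98 W/m².
Daily total = Q̄ × 24.00 h × 3600 s/h = 415.98 × 24.00 × 3600 / 10⁶ = 35.94 MJ/m².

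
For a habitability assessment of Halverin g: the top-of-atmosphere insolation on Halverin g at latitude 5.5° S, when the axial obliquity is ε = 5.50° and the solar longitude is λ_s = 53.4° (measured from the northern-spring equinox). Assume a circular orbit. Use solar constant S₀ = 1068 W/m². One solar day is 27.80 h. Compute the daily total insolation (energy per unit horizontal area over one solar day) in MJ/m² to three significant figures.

33.4 MJ/m²

Solar declination: sin δ = sin ε · sin λ_s = sin 5.50° × sin 53.4° = 0.07695, so δ = +4.413°.
cos H₀ = −tan(-5.5°) tan(+4.413°) = 0.0074, H₀ = 1.5634 rad.
Bracket: H₀ sin φ sin δ + cos φ cos δ sin H₀ = 1.5634×-0.09585×0.07695 + 0.99540×0.99704×0.99997 = -0.011531 + 0.992424 = 0.980893.
Q̄ = (S₀/π) × [bracket] = (1068/π) × 0.980893 = 333.46 W/m².
Daily total = Q̄ × 27.80 h × 3600 s/h = 333.46 × 27.80 × 3600 / 10⁶ = 33.37 MJ/m².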